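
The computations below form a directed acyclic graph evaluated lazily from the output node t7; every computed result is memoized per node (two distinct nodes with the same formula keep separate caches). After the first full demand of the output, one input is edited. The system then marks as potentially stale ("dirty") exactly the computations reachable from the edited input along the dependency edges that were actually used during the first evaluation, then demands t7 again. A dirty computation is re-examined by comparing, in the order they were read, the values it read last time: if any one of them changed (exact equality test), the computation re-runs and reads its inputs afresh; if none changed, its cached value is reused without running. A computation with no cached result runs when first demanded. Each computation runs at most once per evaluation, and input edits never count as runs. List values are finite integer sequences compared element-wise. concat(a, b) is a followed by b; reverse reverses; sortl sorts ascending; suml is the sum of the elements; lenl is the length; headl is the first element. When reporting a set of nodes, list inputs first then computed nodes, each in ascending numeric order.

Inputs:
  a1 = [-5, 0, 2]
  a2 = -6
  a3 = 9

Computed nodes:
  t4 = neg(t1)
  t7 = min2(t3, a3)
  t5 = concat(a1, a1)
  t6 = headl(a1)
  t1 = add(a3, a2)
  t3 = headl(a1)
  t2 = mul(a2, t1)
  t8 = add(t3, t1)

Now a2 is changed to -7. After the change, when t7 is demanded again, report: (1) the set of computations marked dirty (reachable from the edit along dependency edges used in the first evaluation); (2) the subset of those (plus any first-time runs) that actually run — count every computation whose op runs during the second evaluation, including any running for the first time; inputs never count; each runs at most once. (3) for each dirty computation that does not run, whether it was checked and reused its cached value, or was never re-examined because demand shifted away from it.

First demand of the output computes:
  t3 = headl([-5, 0, 2]) = -5
  t7 = min2(-5, 9) = -5

After the edit, cleaning proceeds:
  a2 only reaches undemanded nodes; the second demand re-runs nothing.

Note the shortcut — a2 feeds only undemanded nodes, so no recomputation happens.

The edit dirties: none.
0 computations run: none.
No dirty computation escaped a run.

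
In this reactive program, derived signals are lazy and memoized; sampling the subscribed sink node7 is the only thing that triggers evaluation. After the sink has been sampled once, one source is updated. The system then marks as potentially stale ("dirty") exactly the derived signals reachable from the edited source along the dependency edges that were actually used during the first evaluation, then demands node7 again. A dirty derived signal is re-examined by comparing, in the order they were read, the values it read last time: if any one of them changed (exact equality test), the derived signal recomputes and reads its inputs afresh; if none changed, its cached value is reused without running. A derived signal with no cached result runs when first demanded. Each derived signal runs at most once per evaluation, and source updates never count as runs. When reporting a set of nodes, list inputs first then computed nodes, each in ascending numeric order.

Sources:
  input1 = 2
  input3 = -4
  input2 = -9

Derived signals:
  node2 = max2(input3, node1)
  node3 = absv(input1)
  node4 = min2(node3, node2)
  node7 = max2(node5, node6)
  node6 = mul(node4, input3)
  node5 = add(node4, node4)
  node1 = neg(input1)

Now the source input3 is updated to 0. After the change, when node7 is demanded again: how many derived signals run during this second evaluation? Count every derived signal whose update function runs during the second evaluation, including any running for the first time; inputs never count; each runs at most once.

First demand of the output computes:
  node1 = neg(2) = -2
  node2 = max2(-4, -2) = -2
  node3 = absv(2) = 2
  node4 = min2(2, -2) = -2
  node5 = add(-2, -2) = -4
  node6 = mul(-2, -4) = 8
  node7 = max2(-4, 8) = 8

After the edit, cleaning proceeds:
  node2: a read changed (input3 -4->0) — executes, giving 0.
  node4: a read changed (node2 -2->0) — executes, giving 0.
  node5: a read changed (node4 -2->0; node4 -2->0) — executes, giving 0.
  node6: a read changed (node4 -2->0; input3 -4->0) — executes, giving 0.
  node7: a read changed (node5 -4->0; node6 8->0) — executes, giving 0.

5 derived signals run: node2, node4, node5, node6, node7.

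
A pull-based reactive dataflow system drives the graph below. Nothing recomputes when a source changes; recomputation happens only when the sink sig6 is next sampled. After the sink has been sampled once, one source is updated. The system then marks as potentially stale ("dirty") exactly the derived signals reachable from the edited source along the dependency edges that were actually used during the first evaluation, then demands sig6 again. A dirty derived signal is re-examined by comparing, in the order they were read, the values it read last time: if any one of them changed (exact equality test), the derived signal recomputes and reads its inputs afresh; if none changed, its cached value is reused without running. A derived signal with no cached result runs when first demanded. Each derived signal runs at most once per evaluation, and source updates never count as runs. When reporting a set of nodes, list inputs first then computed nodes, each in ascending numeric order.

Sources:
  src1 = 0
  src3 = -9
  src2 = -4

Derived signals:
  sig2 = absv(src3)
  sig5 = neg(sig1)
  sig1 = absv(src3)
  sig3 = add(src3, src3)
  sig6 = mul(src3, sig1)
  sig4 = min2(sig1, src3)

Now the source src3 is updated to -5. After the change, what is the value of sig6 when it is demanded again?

New value of sig6: -25.

First evaluation (everything demanded from the output):
  sig1 = absv(-9) = 9
  sig6 = mul(-9, 9) = -81

Propagation after the edit:
  sig1: runs — src3 -9->-5; result 5.
  sig6: runs — src3 -9->-5; sig1 9->5; result -25.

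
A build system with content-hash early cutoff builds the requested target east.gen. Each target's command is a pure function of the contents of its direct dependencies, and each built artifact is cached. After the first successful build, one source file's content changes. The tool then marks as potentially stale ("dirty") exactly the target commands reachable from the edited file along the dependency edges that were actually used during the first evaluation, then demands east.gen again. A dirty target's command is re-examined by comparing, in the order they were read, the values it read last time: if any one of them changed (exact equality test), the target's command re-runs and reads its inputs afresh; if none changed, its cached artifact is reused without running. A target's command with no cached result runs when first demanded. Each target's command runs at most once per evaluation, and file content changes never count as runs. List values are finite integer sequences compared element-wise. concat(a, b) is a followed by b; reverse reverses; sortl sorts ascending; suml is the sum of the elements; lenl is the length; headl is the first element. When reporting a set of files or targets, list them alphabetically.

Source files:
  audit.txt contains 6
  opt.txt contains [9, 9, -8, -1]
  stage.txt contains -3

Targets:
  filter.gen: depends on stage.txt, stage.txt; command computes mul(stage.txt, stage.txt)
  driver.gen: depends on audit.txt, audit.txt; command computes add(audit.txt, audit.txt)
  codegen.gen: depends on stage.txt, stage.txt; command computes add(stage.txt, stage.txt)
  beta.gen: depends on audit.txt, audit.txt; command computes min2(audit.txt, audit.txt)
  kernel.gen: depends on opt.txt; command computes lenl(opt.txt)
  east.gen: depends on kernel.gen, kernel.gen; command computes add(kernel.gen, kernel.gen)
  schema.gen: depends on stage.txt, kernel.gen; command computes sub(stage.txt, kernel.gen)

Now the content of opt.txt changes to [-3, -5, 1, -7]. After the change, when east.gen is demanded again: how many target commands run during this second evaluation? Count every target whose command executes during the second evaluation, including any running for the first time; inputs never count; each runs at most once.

First evaluation (everything demanded from the output):
  kernel.gen = lenl([9, 9, -8, -1]) = 4
  east.gen = add(4, 4) = 8

Propagation after the edit:
  kernel.gen: runs — opt.txt [9, 9, -8, -1]->[-3, -5, 1, -7]; result 4 (same value as before).
  east.gen: checked — values it read are unchanged (kernel.gen unchanged, kernel.gen unchanged); reused cached 8 without running.

Key observation: the change is absorbed at kernel.gen — it re-runs but produces the same value, and the output's value is unchanged.

Target commands that run: kernel.gen — 1 in total.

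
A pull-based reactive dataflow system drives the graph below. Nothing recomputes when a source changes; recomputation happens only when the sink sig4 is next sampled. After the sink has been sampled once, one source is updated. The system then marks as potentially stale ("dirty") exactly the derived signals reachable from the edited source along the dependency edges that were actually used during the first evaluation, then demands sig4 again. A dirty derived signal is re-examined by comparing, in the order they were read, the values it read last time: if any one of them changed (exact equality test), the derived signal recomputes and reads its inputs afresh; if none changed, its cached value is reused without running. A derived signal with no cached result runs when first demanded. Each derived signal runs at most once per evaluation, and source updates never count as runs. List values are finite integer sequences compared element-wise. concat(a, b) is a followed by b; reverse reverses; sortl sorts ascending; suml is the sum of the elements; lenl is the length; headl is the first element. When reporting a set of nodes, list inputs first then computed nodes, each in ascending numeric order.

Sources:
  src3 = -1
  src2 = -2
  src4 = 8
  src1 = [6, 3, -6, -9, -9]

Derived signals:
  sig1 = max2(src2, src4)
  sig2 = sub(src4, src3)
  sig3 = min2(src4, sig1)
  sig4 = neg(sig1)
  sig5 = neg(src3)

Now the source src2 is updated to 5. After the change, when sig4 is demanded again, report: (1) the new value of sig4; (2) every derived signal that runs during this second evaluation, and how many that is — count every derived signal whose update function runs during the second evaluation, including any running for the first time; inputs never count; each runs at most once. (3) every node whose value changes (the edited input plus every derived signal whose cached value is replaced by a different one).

First evaluation (everything demanded from the output):
  sig1 = max2(-2, 8) = 8
  sig4 = neg(8) = -8

Propagation after the edit:
  sig1: runs — src2 -2->5; result 8 (same value as before).
  sig4: checked — values it read are unchanged (sig1 unchanged); reused cached -8 without running.

Key observation: the change is absorbed at sig1 — it re-runs but produces the same value, and the output's value is unchanged.

New value of sig4: -8.
Derived signals that run: sig1 — 1 in total.
Values that change: src2.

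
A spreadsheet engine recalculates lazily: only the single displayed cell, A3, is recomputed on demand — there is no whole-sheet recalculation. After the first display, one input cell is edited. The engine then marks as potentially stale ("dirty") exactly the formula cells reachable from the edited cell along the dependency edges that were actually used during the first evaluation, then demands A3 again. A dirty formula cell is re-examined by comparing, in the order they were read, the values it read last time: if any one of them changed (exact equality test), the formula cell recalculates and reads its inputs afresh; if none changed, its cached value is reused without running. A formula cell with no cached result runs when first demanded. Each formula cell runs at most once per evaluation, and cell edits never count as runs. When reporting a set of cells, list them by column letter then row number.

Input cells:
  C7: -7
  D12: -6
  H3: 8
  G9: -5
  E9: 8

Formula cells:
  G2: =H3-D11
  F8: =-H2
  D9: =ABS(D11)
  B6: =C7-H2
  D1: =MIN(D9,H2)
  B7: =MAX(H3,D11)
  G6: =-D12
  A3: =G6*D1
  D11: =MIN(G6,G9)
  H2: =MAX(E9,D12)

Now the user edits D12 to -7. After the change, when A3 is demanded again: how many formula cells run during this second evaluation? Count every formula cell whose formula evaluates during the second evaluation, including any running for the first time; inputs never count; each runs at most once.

Formula cells that run: A3, D11, G6, H2 — 4 in total.
Key observation: the cutoff stops propagation at D9 — its inputs' values are unchanged, so it reuses its cache.

First evaluation (everything demanded from the output):
  G6 = -(-6) = 6
  D11 = MIN(6, -5) = -5
  D9 = ABS(-5) = 5
  H2 = MAX(8, -6) = 8
  D1 = MIN(5, 8) = 5
  A3 = 6 * 5 = 30

Propagation after the edit:
  G6: runs — D12 -6->-7; result 7.
  D11: runs — G6 6->7; result -5 (same value as before).
  D9: checked — values it read are unchanged (D11 unchanged); reused cached 5 without running.
  H2: runs — D12 -6->-7; result 8 (same value as before).
  D1: checked — values it read are unchanged (D9 unchanged, H2 unchanged); reused cached 5 without running.
  A3: runs — G6 6->7; result 35.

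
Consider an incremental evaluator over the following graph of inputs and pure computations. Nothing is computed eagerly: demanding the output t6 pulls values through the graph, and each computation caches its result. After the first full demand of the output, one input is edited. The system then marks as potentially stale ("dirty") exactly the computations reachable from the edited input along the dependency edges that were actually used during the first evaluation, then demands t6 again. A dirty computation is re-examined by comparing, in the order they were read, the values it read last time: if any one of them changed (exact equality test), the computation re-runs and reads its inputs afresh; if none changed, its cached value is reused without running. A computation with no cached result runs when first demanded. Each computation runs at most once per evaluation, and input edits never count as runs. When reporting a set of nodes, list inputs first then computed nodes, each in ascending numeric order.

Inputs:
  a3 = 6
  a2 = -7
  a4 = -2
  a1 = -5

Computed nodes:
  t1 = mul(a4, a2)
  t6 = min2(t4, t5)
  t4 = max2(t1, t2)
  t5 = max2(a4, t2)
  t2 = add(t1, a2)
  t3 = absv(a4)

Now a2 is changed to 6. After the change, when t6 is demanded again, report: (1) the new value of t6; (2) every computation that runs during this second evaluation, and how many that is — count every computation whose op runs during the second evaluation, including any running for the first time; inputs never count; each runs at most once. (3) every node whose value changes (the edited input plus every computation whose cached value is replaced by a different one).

t6 now evaluates to -6.
Run set: t1, t2, t4, t5, t6 (5 run).
Changed values: a2, t1, t2, t4, t5, t6.

Initial pass — values computed on the first demand:
  t1 = mul(-2, -7) = 14
  t2 = add(14, -7) = 7
  t4 = max2(14, 7) = 14
  t5 = max2(-2, 7) = 7
  t6 = min2(14, 7) = 7

Second demand — change propagation:
  t1: re-runs because a2 -7->6; new result -12.
  t2: re-runs because t1 14->-12; a2 -7->6; new result -6.
  t4: re-runs because t1 14->-12; t2 7->-6; new result -6.
  t5: re-runs because t2 7->-6; new result -2.
  t6: re-runs because t4 14->-6; t5 7->-2; new result -6.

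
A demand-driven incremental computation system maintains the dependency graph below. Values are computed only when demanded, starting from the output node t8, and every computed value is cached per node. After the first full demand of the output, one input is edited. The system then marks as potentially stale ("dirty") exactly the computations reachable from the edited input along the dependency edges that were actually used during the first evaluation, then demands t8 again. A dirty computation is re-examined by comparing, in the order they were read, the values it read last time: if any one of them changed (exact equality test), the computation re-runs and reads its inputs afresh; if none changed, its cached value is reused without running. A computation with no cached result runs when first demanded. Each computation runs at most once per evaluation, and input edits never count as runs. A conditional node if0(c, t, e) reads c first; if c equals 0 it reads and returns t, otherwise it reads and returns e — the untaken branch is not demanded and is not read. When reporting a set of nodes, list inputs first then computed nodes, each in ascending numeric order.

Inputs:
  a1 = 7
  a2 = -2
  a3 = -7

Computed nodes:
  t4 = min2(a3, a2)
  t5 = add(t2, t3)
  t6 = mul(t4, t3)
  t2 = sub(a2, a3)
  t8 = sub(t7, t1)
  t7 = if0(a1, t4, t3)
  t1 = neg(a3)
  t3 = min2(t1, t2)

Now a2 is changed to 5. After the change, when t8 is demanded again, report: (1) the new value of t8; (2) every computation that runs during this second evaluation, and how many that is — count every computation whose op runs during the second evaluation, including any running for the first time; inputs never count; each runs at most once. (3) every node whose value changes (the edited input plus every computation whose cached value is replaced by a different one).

New value of t8: 0.
Computations that run: t2, t3, t7, t8 — 4 in total.
Values that change: a2, t2, t3, t7, t8.

First evaluation (everything demanded from the output):
  t1 = neg(-7) = 7
  t2 = sub(-2, -7) = 5
  t3 = min2(7, 5) = 5
  t7 = if0(a1=7 -> else branch t3) = 5
  t8 = sub(5, 7) = -2

Propagation after the edit:
  t2: runs — a2 -2->5; result 12.
  t3: runs — t2 5->12; result 7.
  t7: runs — t3 5->7; result 7.
  t8: runs — t7 5->7; result 0.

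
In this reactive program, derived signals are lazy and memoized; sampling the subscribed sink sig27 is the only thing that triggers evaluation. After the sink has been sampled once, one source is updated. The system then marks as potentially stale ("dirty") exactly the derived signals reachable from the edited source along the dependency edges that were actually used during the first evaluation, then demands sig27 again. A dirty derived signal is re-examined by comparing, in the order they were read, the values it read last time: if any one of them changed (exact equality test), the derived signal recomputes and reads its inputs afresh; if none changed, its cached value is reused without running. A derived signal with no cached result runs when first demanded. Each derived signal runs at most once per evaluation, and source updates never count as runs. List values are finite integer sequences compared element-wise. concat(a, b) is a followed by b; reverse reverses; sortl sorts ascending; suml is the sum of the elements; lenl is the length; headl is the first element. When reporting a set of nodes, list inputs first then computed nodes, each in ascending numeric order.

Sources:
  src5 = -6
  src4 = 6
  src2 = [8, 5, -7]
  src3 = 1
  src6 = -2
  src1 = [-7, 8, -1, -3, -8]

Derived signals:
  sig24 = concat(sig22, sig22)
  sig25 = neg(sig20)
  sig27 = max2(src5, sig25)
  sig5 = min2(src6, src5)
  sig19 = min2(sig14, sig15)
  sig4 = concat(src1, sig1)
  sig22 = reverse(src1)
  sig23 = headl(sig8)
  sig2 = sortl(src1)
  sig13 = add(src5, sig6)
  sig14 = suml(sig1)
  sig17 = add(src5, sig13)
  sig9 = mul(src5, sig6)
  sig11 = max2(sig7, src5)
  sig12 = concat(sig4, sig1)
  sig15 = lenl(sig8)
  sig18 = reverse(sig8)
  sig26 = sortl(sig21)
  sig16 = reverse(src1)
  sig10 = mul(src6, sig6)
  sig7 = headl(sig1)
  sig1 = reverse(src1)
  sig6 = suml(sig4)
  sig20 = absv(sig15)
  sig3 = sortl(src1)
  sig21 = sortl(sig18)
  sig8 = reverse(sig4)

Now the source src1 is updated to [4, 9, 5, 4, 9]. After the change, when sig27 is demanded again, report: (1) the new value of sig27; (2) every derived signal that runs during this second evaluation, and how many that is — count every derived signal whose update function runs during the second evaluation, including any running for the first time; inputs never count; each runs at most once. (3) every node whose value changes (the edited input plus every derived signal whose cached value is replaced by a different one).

First demand of the output computes:
  sig1 = reverse([-7, 8, -1, -3, -8]) = [-8, -3, -1, 8, -7]
  sig4 = concat([-7, 8, -1, -3, -8], [-8, -3, -1, 8, -7]) = [-7, 8, -1, -3, -8, -8, -3, -1, 8, -7]
  sig8 = reverse([-7, 8, -1, -3, -8, -8, -3, -1, 8, -7]) = [-7, 8, -1, -3, -8, -8, -3, -1, 8, -7]
  sig15 = lenl([-7, 8, -1, -3, -8, -8, -3, -1, 8, -7]) = 10
  sig20 = absv(10) = 10
  sig25 = neg(10) = -10
  sig27 = max2(-6, -10) = -6

After the edit, cleaning proceeds:
  sig1: a read changed (src1 [-7, 8, -1, -3, -8]->[4, 9, 5, 4, 9]) — executes, giving [9, 4, 5, 9, 4].
  sig4: a read changed (src1 [-7, 8, -1, -3, -8]->[4, 9, 5, 4, 9]; sig1 [-8, -3, -1, 8, -7]->[9, 4, 5, 9, 4]) — executes, giving [4, 9, 5, 4, 9, 9, 4, 5, 9, 4].
  sig8: a read changed (sig4 [-7, 8, -1, -3, -8, -8, -3, -1, 8, -7]->[4, 9, 5, 4, 9, 9, 4, 5, 9, 4]) — executes, giving [4, 9, 5, 4, 9, 9, 4, 5, 9, 4].
  sig15: a read changed (sig8 [-7, 8, -1, -3, -8, -8, -3, -1, 8, -7]->[4, 9, 5, 4, 9, 9, 4, 5, 9, 4]) — executes, giving 10 — identical to its old value.
  sig20: dirty, but its reads are unchanged (sig15 unchanged); cached 10 stands.
  sig25: dirty, but its reads are unchanged (sig20 unchanged); cached -10 stands.
  sig27: dirty, but its reads are unchanged (src5 unchanged, sig25 unchanged); cached -6 stands.

Note the absorption at sig15: it re-runs yet its value is the same, leaving the output's value untouched.

Demanding sig27 again yields -6.
4 derived signals run: sig1, sig4, sig8, sig15.
The nodes whose values change: src1, sig1, sig4, sig8.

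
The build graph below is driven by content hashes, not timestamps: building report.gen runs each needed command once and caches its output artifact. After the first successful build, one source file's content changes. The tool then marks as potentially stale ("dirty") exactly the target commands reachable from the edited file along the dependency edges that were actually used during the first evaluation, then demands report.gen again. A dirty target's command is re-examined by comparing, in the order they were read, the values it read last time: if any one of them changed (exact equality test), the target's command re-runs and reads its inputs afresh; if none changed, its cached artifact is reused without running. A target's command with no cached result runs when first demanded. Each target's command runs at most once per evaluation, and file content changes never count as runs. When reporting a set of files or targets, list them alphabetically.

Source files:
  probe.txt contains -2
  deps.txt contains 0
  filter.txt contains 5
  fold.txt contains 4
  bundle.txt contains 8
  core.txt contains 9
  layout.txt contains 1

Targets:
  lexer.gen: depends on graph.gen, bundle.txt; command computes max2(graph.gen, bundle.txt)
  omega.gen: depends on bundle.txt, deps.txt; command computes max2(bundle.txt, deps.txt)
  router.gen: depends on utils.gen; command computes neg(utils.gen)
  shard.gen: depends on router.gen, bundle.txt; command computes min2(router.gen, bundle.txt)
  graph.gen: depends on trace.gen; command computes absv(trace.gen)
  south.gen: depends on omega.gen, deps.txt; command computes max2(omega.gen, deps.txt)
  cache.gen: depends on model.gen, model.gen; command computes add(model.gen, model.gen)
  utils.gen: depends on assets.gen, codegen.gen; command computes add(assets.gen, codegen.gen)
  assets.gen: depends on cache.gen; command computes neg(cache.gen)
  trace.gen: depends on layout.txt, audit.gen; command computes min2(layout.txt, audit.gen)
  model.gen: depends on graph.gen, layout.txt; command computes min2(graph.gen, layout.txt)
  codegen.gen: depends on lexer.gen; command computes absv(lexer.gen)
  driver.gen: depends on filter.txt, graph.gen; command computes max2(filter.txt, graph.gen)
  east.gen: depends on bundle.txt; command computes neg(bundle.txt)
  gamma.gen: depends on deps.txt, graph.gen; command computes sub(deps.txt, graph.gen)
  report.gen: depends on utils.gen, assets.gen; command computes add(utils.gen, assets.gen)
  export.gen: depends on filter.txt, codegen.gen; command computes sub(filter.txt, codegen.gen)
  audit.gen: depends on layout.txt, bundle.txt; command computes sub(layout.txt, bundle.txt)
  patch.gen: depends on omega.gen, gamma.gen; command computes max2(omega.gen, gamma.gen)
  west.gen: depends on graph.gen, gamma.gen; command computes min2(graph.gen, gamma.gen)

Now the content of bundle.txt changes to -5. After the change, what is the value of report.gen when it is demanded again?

report.gen now evaluates to -3.
The important point: at cache.gen every value read last time is unchanged, so the dirty flag clears without a run.

Initial pass — values computed on the first demand:
  audit.gen = sub(1, 8) = -7
  trace.gen = min2(1, -7) = -7
  graph.gen = absv(-7) = 7
  lexer.gen = max2(7, 8) = 8
  codegen.gen = absv(8) = 8
  model.gen = min2(7, 1) = 1
  cache.gen = add(1, 1) = 2
  assets.gen = neg(2) = -2
  utils.gen = add(-2, 8) = 6
  report.gen = add(6, -2) = 4

Second demand — change propagation:
  audit.gen: re-runs because bundle.txt 8->-5; new result 6.
  trace.gen: re-runs because audit.gen -7->6; new result 1.
  graph.gen: re-runs because trace.gen -7->1; new result 1.
  lexer.gen: re-runs because graph.gen 7->1; bundle.txt 8->-5; new result 1.
  codegen.gen: re-runs because lexer.gen 8->1; new result 1.
  model.gen: re-runs because graph.gen 7->1; new result 1 (unchanged).
  cache.gen: re-examined; everything it read last time is the same (model.gen unchanged, model.gen unchanged) — cache 2 kept, no run.
  assets.gen: re-examined; everything it read last time is the same (cache.gen unchanged) — cache -2 kept, no run.
  utils.gen: re-runs because codegen.gen 8->1; new result -1.
  report.gen: re-runs because utils.gen 6->-1; new result -3.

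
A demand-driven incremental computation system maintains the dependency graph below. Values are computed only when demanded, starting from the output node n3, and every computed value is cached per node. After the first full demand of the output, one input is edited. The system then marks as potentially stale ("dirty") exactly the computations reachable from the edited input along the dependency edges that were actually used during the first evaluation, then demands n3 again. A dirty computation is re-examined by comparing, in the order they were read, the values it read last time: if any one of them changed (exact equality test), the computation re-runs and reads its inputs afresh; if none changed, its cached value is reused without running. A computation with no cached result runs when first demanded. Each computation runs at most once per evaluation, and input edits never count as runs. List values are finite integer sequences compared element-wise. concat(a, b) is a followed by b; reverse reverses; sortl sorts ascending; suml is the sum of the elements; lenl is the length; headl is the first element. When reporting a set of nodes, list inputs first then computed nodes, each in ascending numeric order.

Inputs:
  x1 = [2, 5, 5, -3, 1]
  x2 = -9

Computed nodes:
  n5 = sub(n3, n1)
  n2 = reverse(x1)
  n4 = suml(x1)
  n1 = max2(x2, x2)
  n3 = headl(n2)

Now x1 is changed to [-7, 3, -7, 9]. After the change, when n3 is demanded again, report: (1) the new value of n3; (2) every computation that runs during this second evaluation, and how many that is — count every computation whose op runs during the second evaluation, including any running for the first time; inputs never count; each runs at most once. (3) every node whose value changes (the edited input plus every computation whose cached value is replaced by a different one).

New value of n3: 9.
Computations that run: n2, n3 — 2 in total.
Values that change: x1, n2, n3.

First evaluation (everything demanded from the output):
  n2 = reverse([2, 5, 5, -3, 1]) = [1, -3, 5, 5, 2]
  n3 = headl([1, -3, 5, 5, 2]) = 1

Propagation after the edit:
  n2: runs — x1 [2, 5, 5, -3, 1]->[-7, 3, -7, 9]; result [9, -7, 3, -7].
  n3: runs — n2 [1, -3, 5, 5, 2]->[9, -7, 3, -7]; result 9.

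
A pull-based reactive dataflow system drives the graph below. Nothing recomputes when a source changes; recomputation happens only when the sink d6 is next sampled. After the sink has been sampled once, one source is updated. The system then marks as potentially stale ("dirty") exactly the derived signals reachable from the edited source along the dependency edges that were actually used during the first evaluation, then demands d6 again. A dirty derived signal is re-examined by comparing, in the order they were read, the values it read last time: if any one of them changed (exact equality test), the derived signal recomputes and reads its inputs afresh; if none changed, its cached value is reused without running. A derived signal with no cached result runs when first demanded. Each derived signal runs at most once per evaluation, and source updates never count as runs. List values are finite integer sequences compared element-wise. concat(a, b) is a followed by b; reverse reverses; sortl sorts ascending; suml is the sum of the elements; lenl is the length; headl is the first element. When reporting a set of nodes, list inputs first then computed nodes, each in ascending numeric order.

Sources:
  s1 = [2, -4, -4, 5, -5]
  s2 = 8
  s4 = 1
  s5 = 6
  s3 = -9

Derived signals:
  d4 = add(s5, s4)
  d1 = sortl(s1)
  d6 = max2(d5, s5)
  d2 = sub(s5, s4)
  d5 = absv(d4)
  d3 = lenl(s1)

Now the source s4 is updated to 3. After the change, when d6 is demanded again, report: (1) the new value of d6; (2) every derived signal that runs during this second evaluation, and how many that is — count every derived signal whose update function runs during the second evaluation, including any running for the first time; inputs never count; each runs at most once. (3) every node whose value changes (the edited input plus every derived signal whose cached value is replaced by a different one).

New value of d6: 9.
Derived signals that run: d4, d5, d6 — 3 in total.
Values that change: s4, d4, d5, d6.

First evaluation (everything demanded from the output):
  d4 = add(6, 1) = 7
  d5 = absv(7) = 7
  d6 = max2(7, 6) = 7

Propagation after the edit:
  d4: runs — s4 1->3; result 9.
  d5: runs — d4 7->9; result 9.
  d6: runs — d5 7->9; result 9.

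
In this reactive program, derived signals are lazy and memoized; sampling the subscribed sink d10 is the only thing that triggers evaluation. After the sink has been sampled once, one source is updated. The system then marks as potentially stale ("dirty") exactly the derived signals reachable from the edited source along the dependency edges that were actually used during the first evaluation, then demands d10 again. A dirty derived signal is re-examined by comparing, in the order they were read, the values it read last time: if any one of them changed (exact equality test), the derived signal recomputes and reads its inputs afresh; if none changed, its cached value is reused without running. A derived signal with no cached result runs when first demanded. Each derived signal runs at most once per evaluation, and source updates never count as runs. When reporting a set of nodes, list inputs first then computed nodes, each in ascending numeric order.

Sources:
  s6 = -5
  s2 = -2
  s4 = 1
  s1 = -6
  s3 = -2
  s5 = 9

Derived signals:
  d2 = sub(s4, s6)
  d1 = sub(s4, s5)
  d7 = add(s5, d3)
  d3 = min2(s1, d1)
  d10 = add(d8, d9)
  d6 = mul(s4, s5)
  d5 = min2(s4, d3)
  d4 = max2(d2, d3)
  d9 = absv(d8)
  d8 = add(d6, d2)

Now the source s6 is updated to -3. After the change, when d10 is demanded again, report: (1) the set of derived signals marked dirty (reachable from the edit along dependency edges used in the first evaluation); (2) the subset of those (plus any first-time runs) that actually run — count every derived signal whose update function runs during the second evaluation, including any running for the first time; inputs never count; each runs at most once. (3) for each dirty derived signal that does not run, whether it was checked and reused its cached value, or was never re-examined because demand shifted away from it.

First demand of the output computes:
  d2 = sub(1, -5) = 6
  d6 = mul(1, 9) = 9
  d8 = add(9, 6) = 15
  d9 = absv(15) = 15
  d10 = add(15, 15) = 30

After the edit, cleaning proceeds:
  d2: a read changed (s6 -5->-3) — executes, giving 4.
  d8: a read changed (d2 6->4) — executes, giving 13.
  d9: a read changed (d8 15->13) — executes, giving 13.
  d10: a read changed (d8 15->13; d9 15->13) — executes, giving 26.

The edit dirties: d2, d8, d9, d10.
4 derived signals run: d2, d8, d9, d10.
No dirty derived signal escaped a run.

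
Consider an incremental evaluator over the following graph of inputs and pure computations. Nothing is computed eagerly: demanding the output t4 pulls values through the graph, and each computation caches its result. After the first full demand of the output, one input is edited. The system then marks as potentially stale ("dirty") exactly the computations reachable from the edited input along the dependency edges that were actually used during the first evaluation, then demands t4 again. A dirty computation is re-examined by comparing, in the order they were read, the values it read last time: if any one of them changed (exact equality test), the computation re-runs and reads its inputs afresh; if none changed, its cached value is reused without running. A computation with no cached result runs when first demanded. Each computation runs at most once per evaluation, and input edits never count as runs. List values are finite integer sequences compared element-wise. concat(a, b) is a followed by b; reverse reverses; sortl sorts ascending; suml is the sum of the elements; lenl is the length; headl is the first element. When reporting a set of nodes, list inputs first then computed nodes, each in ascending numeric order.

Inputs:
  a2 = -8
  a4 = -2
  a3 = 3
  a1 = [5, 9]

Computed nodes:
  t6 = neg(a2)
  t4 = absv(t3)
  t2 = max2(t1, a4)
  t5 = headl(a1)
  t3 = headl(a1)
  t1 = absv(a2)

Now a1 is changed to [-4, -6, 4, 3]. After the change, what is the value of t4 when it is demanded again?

Initial pass — values computed on the first demand:
  t3 = headl([5, 9]) = 5
  t4 = absv(5) = 5

Second demand — change propagation:
  t3: re-runs because a1 [5, 9]->[-4, -6, 4, 3]; new result -4.
  t4: re-runs because t3 5->-4; new result 4.

t4 now evaluates to 4.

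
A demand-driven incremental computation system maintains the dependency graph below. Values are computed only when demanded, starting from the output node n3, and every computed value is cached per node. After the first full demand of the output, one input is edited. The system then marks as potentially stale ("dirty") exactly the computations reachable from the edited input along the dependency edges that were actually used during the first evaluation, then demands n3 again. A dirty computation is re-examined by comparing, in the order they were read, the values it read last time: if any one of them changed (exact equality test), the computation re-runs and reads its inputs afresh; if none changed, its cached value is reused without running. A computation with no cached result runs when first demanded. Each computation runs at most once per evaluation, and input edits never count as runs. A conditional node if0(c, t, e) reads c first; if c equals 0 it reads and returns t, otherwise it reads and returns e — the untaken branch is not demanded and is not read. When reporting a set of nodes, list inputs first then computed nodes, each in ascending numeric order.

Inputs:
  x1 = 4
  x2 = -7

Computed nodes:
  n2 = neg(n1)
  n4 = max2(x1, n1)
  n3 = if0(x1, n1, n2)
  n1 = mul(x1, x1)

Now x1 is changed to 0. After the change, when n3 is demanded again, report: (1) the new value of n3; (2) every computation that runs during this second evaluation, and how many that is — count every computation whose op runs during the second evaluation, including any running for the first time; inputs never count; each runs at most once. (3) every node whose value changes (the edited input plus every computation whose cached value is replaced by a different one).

First evaluation (everything demanded from the output):
  n1 = mul(4, 4) = 16
  n2 = neg(16) = -16
  n3 = if0(x1=4 -> else branch n2) = -16

Propagation after the edit:
  n1: runs — x1 4->0; x1 4->0; result 0.
  n2: marked dirty but never re-examined — demand shifted away from it.
  n3: runs — x1 4->0; result 0.

Key observation: a condition flipped, so demand moved to the other branch — n2 is never re-examined.

New value of n3: 0.
Computations that run: n1, n3 — 2 in total.
Values that change: x1, n1, n3.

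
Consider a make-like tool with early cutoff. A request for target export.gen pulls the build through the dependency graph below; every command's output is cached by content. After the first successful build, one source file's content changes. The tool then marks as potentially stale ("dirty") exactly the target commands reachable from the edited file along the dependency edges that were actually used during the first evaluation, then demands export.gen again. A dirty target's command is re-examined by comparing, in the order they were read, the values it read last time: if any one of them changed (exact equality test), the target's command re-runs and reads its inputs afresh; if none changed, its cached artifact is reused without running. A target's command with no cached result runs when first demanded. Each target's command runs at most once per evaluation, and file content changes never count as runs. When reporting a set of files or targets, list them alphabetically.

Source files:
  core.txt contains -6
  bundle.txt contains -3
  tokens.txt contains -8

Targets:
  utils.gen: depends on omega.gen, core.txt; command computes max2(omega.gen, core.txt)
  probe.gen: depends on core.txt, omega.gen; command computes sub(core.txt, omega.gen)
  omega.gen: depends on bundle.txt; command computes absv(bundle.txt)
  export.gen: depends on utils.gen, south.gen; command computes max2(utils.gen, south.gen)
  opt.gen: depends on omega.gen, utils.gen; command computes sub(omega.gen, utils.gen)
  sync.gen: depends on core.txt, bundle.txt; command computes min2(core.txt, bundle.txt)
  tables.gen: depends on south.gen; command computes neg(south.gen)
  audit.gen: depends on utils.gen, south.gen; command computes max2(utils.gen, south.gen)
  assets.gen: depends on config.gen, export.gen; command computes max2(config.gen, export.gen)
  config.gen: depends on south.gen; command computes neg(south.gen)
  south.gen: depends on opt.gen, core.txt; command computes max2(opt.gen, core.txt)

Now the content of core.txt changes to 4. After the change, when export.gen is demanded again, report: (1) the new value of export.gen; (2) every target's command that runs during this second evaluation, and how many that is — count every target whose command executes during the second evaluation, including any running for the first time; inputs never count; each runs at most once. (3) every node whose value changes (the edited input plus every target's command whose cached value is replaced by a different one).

Demanding export.gen again yields 4.
4 target commands run: export.gen, opt.gen, south.gen, utils.gen.
The nodes whose values change: core.txt, export.gen, opt.gen, south.gen, utils.gen.

First demand of the output computes:
  omega.gen = absv(-3) = 3
  utils.gen = max2(3, -6) = 3
  opt.gen = sub(3, 3) = 0
  south.gen = max2(0, -6) = 0
  export.gen = max2(3, 0) = 3

After the edit, cleaning proceeds:
  utils.gen: a read changed (core.txt -6->4) — executes, giving 4.
  opt.gen: a read changed (utils.gen 3->4) — executes, giving -1.
  south.gen: a read changed (opt.gen 0->-1; core.txt -6->4) — executes, giving 4.
  export.gen: a read changed (utils.gen 3->4; south.gen 0->4) — executes, giving 4.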